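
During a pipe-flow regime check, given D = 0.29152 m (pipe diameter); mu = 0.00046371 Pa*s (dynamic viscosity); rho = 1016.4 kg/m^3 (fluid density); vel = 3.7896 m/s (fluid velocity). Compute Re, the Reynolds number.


Re = rho * vel * D / mu
Re = 1016.4 * 3.7896 * 0.29152 / 0.00046371
Re = 2.4215e+06


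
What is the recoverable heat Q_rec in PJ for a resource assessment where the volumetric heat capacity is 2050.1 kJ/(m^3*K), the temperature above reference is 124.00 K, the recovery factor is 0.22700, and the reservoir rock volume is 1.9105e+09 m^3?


Step 1: Q_s = Vr*rhoc*dT/1e12 = 1.9105e+09*2050.1*124.0/1e12 = 485.6728 PJ
Step 2: Q_rec = Q_s * RF = 485.6728 * 0.227 = 110.25 PJ
Q_rec = 110.25 PJ


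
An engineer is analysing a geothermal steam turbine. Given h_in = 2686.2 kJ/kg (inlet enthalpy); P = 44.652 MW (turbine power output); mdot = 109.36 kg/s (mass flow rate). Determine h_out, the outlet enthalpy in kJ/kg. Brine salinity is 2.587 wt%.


h_out = h_in - P * 1000 / mdot
h_out = 2686.2 - 44.652 * 1000 / 109.36
h_out = 2277.9 kJ/kg


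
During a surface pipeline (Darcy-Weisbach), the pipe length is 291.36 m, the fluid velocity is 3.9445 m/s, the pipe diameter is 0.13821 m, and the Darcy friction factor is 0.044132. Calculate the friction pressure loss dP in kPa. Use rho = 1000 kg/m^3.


dP = f * (L/D) * (rho*vel^2/2) / 1000
dP = 0.044132 * (291.36/0.13821) * (1000*3.9445^2/2) / 1000
dP = 723.77 kPa


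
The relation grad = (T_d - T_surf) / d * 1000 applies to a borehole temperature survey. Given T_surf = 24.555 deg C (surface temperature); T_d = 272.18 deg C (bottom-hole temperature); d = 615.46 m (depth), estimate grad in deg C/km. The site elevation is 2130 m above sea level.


grad = (T_d - T_surf) / d * 1000
grad = (272.18 - 24.555) / 615.46 * 1000
grad = 402.34 deg C/km


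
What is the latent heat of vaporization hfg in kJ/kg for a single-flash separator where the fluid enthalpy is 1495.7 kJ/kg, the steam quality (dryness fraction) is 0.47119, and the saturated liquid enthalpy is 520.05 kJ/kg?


hfg = (h - hf) / x
hfg = (1495.7 - 520.05) / 0.47119
hfg = 2070.6 kJ/kg


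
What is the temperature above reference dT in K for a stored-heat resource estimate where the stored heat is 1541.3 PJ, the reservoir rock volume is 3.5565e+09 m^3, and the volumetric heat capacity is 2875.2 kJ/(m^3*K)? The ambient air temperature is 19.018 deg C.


dT = Q_s * 1e12 / (Vr * rhoc)
dT = 1541.3 * 1e12 / (3.5565e+09 * 2875.2)
dT = 150.73 K


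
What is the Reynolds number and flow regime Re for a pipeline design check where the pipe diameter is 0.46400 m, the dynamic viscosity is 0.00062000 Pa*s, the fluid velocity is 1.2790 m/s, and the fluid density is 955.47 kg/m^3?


Step 1: Re = rho*vel*D/mu = 955.47*1.279*0.464/0.00062 = 9.1456e+05
Step 2: Re = 9.1456e+05 > 4000, so flow is turbulent.
Re = 9.1456e+05 (turbulent)


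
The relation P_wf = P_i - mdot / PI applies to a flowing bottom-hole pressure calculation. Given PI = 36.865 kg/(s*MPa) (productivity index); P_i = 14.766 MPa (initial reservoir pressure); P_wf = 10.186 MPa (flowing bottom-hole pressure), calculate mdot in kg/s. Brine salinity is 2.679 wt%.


mdot = (P_i - P_wf) * PI
mdot = (14.766 - 10.186) * 36.865
mdot = 168.84 kg/s


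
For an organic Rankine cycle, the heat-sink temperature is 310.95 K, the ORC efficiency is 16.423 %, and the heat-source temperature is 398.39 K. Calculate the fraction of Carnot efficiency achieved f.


f = (eta_orc/100) / (1 - Tc/Th)
f = (16.423/100) / (1 - 310.95/398.39)
f = 0.74826


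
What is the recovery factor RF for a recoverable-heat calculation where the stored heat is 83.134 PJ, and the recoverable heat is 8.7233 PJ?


RF = Q_rec / Q_s
RF = 8.7233 / 83.134
RF = 0.10493


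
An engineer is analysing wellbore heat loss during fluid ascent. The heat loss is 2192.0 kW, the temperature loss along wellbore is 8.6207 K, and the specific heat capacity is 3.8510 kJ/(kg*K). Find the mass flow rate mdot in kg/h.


mdot = Q_loss / (cp * dT)
mdot = 2192.0 / (3.8510 * 8.6207)
mdot = 66.02745 kg/s
Convert: 66.02745 kg/s * 3600.0 = 2.3770e+05 kg/h
mdot = 2.3770e+05 kg/h


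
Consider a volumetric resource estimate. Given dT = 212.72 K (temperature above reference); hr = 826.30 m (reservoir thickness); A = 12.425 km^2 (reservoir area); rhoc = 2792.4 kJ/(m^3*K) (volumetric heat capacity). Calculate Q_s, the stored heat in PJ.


Step 1: Vr = A*1e6*hr = 12.425*1e6*826.3 = 1.026678e+10 m^3
Step 2: Q_s = Vr*rhoc*dT/1e12 = 1.026678e+10*2792.4*212.72/1e12 = 6098.5 PJ
Q_s = 6098.5 PJ


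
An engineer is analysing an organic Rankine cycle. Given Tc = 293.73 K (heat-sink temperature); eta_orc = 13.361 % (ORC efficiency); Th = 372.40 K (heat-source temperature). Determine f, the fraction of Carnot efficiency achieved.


f = (eta_orc/100) / (1 - Tc/Th)
f = (13.361/100) / (1 - 293.73/372.40)
f = 0.63247


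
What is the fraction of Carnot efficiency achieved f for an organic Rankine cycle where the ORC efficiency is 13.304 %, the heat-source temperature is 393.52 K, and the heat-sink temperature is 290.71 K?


f = (eta_orc/100) / (1 - Tc/Th)
f = (13.304/100) / (1 - 290.71/393.52)
f = 0.50923


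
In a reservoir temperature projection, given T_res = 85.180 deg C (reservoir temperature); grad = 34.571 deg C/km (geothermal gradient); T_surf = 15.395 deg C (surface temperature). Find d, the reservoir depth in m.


d = (T_res - T_surf) / grad * 1000
d = (85.180 - 15.395) / 34.571 * 1000
d = 2018.6 m


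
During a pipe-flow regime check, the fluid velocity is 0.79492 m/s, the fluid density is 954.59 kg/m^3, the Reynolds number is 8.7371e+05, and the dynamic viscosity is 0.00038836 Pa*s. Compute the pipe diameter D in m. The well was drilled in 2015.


D = Re * mu / (rho * vel)
D = 8.7371e+05 * 0.00038836 / (954.59 * 0.79492)
D = 0.44716 m


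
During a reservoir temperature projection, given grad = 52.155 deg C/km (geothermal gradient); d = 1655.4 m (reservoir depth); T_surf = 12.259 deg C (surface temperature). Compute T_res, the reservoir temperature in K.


T_res = T_surf + grad * d / 1000
T_res = 12.259 + 52.155 * 1655.4 / 1000
T_res = 98.59639 deg C
Convert to K: 98.59639 + 273.15 = 371.75 K
T_res = 371.75 K


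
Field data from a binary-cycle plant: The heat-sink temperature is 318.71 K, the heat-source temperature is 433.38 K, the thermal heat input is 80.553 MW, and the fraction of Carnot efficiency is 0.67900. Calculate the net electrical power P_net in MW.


Step 1: eta = (1 - Tc/Th)*f = (1 - 318.71/433.38)*0.679 = 0.1796597
Step 2: P_net = eta * Q_in = 0.1796597 * 80.553 = 14.472 MW
P_net = 14.472 MW


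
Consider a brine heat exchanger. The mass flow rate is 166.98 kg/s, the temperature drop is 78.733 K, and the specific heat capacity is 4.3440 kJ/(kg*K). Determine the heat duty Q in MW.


Q = mdot * cp * dT / 1000
Q = 166.98 * 4.3440 * 78.733 / 1000
Q = 57.110 MW


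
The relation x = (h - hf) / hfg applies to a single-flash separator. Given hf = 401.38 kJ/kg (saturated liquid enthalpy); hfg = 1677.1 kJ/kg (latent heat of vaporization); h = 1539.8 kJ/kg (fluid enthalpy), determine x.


x = (h - hf) / hfg
x = (1539.8 - 401.38) / 1677.1
x = 0.67880


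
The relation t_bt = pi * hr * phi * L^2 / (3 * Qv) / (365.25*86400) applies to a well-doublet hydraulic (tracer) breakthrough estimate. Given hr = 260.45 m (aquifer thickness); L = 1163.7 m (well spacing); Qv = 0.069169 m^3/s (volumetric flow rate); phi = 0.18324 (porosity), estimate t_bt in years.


t_bt = pi * hr * phi * L^2 / (3 * Qv) / (365.25*86400)
t_bt = pi * 260.45 * 0.18324 * 1163.7^2 / (3 * 0.069169) / (365.25*86400)
t_bt = 31.006 years


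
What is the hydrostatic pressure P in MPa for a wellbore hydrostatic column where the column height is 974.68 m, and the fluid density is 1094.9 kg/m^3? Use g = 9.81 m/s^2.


P = rho * g * h / 1e6
P = 1094.9 * 9.81 * 974.68 / 1e6
P = 10.469 MPa


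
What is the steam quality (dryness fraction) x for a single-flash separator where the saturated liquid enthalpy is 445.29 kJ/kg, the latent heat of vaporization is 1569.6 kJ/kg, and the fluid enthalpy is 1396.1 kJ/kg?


x = (h - hf) / hfg
x = (1396.1 - 445.29) / 1569.6
x = 0.60577


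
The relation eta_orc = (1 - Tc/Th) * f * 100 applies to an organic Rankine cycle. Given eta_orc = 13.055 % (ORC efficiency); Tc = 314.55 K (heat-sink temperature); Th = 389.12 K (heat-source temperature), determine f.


f = (eta_orc/100) / (1 - Tc/Th)
f = (13.055/100) / (1 - 314.55/389.12)
f = 0.68123


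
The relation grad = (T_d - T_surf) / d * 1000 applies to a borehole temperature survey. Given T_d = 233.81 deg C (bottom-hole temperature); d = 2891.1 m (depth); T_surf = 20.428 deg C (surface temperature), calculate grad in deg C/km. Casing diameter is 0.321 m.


grad = (T_d - T_surf) / d * 1000
grad = (233.81 - 20.428) / 2891.1 * 1000
grad = 73.807 deg C/km


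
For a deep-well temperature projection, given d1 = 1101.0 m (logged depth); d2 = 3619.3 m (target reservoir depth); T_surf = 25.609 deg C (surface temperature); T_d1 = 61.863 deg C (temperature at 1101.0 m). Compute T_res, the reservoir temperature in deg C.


Step 1: grad = (T_d1 - T_surf)/d1 * 1000 = (61.863 - 25.609)/1101.0 * 1000 = 32.92825 deg C/km
Step 2: T_res = T_surf + grad*d2/1000 = 25.609 + 32.92825*3619.3/1000 = 144.79 deg C
T_res = 144.79 deg C


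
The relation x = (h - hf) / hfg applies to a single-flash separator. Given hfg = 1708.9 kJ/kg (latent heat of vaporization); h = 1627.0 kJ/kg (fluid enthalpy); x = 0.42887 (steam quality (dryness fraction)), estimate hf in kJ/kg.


hf = h - x * hfg
hf = 1627.0 - 0.42887 * 1708.9
hf = 894.10 kJ/kg


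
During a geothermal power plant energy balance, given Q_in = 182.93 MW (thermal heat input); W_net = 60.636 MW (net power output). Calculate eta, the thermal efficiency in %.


eta = W_net / Q_in * 100
eta = 60.636 / 182.93 * 100
eta = 33.147 %


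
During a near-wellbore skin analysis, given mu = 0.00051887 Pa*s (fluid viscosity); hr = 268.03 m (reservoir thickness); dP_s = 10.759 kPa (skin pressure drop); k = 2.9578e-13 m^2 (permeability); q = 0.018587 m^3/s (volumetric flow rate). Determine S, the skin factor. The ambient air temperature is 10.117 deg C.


S = dP_s * 1000 * 2*pi*k*hr / (q*mu)
S = 10.759 * 1000 * 2*pi*2.9578e-13*268.03 / (0.018587*0.00051887)
S = 0.55569


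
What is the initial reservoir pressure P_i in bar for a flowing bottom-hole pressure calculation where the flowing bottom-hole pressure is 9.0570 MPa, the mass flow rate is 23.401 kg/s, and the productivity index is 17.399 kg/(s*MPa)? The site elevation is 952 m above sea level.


P_i = P_wf + mdot / PI
P_i = 9.0570 + 23.401 / 17.399
P_i = 10.40196 MPa
Convert: 10.40196 MPa * 10.0 = 104.02 bar
P_i = 104.02 bar


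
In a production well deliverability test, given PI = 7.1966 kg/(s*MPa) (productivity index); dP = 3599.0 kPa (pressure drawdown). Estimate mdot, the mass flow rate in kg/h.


mdot = PI * dP / 1000
mdot = 7.1966 * 3599.0 / 1000
mdot = 25.90056 kg/s
Convert: 25.90056 kg/s * 3600.0 = 93242 kg/h
mdot = 93242 kg/h


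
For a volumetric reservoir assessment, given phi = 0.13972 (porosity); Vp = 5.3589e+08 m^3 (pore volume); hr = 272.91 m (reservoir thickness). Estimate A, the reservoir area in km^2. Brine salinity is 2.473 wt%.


A = Vp / (1e6 * hr * phi)
A = 5.3589e+08 / (1e6 * 272.91 * 0.13972)
A = 14.054 km^2


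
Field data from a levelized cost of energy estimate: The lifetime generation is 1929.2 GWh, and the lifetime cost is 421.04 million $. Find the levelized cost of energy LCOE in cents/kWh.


LCOE = C_tot / E_tot * 100
LCOE = 421.04 / 1929.2 * 100
LCOE = 21.825 cents/kWh


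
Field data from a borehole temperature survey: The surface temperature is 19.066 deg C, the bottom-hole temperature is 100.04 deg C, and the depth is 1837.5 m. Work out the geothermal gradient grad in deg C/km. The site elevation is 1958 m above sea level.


grad = (T_d - T_surf) / d * 1000
grad = (100.04 - 19.066) / 1837.5 * 1000
grad = 44.067 deg C/km


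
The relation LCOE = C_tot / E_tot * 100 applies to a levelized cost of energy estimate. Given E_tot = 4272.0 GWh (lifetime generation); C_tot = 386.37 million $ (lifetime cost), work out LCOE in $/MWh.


LCOE = C_tot / E_tot * 100
LCOE = 386.37 / 4272.0 * 100
LCOE = 9.044242 cents/kWh
Convert: 9.044242 cents/kWh * 10.0 = 90.442 $/MWh
LCOE = 90.442 $/MWh


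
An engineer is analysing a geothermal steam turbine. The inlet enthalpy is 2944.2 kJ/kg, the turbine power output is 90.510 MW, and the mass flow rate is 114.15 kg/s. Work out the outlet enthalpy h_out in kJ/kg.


h_out = h_in - P * 1000 / mdot
h_out = 2944.2 - 90.510 * 1000 / 114.15
h_out = 2151.3 kJ/kg


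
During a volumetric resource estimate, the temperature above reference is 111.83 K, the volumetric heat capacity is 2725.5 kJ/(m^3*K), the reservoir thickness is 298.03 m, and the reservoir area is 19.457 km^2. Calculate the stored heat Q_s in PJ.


Step 1: Vr = A*1e6*hr = 19.457*1e6*298.03 = 5.798770e+09 m^3
Step 2: Q_s = Vr*rhoc*dT/1e12 = 5.798770e+09*2725.5*111.83/1e12 = 1767.4 PJ
Q_s = 1767.4 PJ


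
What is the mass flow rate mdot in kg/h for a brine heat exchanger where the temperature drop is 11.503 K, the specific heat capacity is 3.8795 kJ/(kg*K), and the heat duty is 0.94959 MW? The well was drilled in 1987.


mdot = Q * 1000 / (cp * dT)
mdot = 0.94959 * 1000 / (3.8795 * 11.503)
mdot = 21.27890 kg/s
Convert: 21.27890 kg/s * 3600.0 = 76604 kg/h
mdot = 76604 kg/h


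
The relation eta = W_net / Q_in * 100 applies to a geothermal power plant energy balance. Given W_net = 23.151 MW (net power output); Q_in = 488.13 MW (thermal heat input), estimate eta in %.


eta = W_net / Q_in * 100
eta = 23.151 / 488.13 * 100
eta = 4.7428 %


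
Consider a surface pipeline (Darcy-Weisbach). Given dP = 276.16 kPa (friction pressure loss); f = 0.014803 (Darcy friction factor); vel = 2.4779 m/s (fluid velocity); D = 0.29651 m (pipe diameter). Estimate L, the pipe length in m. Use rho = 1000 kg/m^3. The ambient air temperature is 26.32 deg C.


L = dP*1000*D / (f*rho*vel^2/2)
L = 276.16*1000*0.29651 / (0.014803*1000*2.4779^2/2)
L = 1801.8 m


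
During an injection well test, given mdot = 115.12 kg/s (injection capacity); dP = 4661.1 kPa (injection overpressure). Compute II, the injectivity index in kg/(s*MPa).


II = mdot * 1000 / dP
II = 115.12 * 1000 / 4661.1
II = 24.698 kg/(s*MPa)


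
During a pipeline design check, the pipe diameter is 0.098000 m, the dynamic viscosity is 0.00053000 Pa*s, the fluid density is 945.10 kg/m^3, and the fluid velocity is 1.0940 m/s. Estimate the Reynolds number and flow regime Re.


Step 1: Re = rho*vel*D/mu = 945.1*1.094*0.098/0.00053 = 1.9118e+05
Step 2: Re = 1.9118e+05 > 4000, so flow is turbulent.
Re = 1.9118e+05 (turbulent)


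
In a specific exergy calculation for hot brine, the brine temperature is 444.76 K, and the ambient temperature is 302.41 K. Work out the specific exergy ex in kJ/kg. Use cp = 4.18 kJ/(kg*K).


ex = cp * ((T_b - T_0) - T_0 * ln(T_b/T_0))
ex = 4.18 * ((444.76 - 302.41) - 302.41 * ln(444.76/302.41))
ex = 107.41 kJ/kg


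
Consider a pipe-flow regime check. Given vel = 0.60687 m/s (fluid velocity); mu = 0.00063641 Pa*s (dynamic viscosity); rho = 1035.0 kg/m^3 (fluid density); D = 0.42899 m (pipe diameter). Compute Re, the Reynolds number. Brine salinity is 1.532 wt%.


Re = rho * vel * D / mu
Re = 1035.0 * 0.60687 * 0.42899 / 0.00063641
Re = 4.2340e+05


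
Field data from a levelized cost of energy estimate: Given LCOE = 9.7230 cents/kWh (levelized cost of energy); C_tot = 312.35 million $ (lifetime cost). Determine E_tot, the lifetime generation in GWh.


E_tot = C_tot / LCOE * 100
E_tot = 312.35 / 9.7230 * 100
E_tot = 3212.5 GWh


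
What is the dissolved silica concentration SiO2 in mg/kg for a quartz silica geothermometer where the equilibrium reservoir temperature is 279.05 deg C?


SiO2 = 10^(5.19 - 1309/(T_eq + 273.15))
SiO2 = 10^(5.19 - 1309/(279.05 + 273.15))
SiO2 = 659.91 mg/kg


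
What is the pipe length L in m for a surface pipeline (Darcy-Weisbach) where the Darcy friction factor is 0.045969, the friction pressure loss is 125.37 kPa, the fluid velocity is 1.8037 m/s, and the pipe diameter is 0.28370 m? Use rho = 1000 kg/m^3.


L = dP*1000*D / (f*rho*vel^2/2)
L = 125.37*1000*0.28370 / (0.045969*1000*1.8037^2/2)
L = 475.65 m


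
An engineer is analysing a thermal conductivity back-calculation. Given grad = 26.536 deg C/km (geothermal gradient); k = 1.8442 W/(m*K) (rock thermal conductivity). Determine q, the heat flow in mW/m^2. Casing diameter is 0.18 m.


q = k * grad / 1000
q = 1.8442 * 26.536 / 1000
q = 0.04893769 W/m^2
Convert: 0.04893769 W/m^2 * 1000.0 = 48.938 mW/m^2
q = 48.938 mW/m^2


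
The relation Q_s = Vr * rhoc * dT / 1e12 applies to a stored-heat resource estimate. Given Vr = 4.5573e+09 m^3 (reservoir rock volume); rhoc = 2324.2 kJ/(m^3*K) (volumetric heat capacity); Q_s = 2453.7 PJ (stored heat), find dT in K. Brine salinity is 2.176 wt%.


dT = Q_s * 1e12 / (Vr * rhoc)
dT = 2453.7 * 1e12 / (4.5573e+09 * 2324.2)
dT = 231.65 K


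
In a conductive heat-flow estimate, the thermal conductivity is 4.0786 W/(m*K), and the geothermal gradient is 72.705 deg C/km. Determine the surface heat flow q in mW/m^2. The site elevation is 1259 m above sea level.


q = k * grad / 1000
q = 4.0786 * 72.705 / 1000
q = 0.2965346 W/m^2
Convert: 0.2965346 W/m^2 * 1000.0 = 296.53 mW/m^2
q = 296.53 mW/m^2


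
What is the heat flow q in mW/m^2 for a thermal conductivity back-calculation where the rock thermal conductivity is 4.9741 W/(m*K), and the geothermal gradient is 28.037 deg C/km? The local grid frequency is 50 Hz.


q = k * grad / 1000
q = 4.9741 * 28.037 / 1000
q = 0.1394588 W/m^2
Convert: 0.1394588 W/m^2 * 1000.0 = 139.46 mW/m^2
q = 139.46 mW/m^2


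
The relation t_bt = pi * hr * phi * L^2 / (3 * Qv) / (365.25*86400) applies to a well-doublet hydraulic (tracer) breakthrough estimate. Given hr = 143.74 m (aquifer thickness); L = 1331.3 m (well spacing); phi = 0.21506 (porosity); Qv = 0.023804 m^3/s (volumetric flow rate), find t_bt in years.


t_bt = pi * hr * phi * L^2 / (3 * Qv) / (365.25*86400)
t_bt = pi * 143.74 * 0.21506 * 1331.3^2 / (3 * 0.023804) / (365.25*86400)
t_bt = 76.377 years


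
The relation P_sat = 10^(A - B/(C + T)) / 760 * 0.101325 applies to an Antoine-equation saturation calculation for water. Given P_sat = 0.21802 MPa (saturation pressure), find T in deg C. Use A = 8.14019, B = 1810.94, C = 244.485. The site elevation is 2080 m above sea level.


T = B / (A - log10(P_sat * 760 / 0.101325)) - C
T = 1810.94 / (8.14019 - log10(0.21802 * 760 / 0.101325)) - 244.485
T = 123.10 deg C


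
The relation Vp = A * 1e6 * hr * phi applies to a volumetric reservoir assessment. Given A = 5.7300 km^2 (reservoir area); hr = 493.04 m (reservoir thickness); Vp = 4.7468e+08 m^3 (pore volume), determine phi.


phi = Vp / (A * 1e6 * hr)
phi = 4.7468e+08 / (5.7300 * 1e6 * 493.04)
phi = 0.16802


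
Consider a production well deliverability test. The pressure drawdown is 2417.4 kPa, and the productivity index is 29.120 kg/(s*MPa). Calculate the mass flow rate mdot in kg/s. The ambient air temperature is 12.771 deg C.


mdot = PI * dP / 1000
mdot = 29.120 * 2417.4 / 1000
mdot = 70.395 kg/s


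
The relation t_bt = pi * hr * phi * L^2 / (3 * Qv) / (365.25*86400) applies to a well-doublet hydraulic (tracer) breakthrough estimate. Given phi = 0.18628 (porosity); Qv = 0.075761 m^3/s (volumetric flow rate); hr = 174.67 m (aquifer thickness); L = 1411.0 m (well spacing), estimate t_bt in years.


t_bt = pi * hr * phi * L^2 / (3 * Qv) / (365.25*86400)
t_bt = pi * 174.67 * 0.18628 * 1411.0^2 / (3 * 0.075761) / (365.25*86400)
t_bt = 28.374 years


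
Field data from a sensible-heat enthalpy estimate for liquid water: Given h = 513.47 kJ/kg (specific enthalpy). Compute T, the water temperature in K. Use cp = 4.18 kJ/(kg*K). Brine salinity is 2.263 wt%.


T = h / cp
T = 513.47 / 4.18
T = 122.8397 deg C
Convert to K: 122.8397 + 273.15 = 395.99 K
T = 395.99 K


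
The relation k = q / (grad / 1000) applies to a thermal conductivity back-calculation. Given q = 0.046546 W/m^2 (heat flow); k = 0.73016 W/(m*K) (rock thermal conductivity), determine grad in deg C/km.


grad = q / k * 1000
grad = 0.046546 / 0.73016 * 1000
grad = 63.748 deg C/km


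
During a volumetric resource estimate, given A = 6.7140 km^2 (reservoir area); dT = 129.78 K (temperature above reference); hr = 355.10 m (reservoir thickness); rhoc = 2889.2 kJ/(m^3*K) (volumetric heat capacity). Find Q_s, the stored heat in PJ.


Step 1: Vr = A*1e6*hr = 6.714*1e6*355.1 = 2.384141e+09 m^3
Step 2: Q_s = Vr*rhoc*dT/1e12 = 2.384141e+09*2889.2*129.78/1e12 = 893.96 PJ
Q_s = 893.96 PJ


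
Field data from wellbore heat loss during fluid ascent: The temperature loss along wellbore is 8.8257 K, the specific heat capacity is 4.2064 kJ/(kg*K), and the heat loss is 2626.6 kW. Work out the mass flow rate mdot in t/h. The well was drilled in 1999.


mdot = Q_loss / (cp * dT)
mdot = 2626.6 / (4.2064 * 8.8257)
mdot = 70.75127 kg/s
Convert: 70.75127 kg/s * 3.6 = 254.70 t/h
mdot = 254.70 t/h


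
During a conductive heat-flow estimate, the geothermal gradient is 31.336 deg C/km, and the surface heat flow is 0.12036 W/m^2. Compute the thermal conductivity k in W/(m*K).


k = q * 1000 / grad
k = 0.12036 * 1000 / 31.336
k = 3.8409 W/(m*K)


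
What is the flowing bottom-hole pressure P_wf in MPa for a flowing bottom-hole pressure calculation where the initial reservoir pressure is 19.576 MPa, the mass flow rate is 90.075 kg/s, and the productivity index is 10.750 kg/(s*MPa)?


P_wf = P_i - mdot / PI
P_wf = 19.576 - 90.075 / 10.750
P_wf = 11.197 MPa


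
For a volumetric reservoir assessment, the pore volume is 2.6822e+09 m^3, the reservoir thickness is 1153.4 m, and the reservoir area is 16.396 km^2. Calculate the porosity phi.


phi = Vp / (A * 1e6 * hr)
phi = 2.6822e+09 / (16.396 * 1e6 * 1153.4)
phi = 0.14183


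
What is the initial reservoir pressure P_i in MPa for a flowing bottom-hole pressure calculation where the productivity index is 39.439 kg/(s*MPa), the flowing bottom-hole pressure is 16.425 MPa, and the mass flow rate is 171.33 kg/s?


P_i = P_wf + mdot / PI
P_i = 16.425 + 171.33 / 39.439
P_i = 20.769 MPa


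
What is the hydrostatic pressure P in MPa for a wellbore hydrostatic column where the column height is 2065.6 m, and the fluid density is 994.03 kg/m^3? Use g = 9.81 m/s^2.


P = rho * g * h / 1e6
P = 994.03 * 9.81 * 2065.6 / 1e6
P = 20.143 MPa


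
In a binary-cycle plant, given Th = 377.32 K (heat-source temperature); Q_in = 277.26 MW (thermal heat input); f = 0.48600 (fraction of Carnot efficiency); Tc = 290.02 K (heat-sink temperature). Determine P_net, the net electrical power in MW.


Step 1: eta = (1 - Tc/Th)*f = (1 - 290.02/377.32)*0.486 = 0.1124451
Step 2: P_net = eta * Q_in = 0.1124451 * 277.26 = 31.177 MW
P_net = 31.177 MW


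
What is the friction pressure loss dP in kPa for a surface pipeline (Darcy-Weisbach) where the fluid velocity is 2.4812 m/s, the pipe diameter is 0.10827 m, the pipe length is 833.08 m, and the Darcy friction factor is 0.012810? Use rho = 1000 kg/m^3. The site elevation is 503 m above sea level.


dP = f * (L/D) * (rho*vel^2/2) / 1000
dP = 0.012810 * (833.08/0.10827) * (1000*2.4812^2/2) / 1000
dP = 303.40 kPa


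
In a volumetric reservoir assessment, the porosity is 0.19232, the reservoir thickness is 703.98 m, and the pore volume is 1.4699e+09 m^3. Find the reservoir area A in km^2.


A = Vp / (1e6 * hr * phi)
A = 1.4699e+09 / (1e6 * 703.98 * 0.19232)
A = 10.857 km^2


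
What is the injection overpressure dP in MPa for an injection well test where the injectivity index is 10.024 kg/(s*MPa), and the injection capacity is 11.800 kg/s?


dP = mdot * 1000 / II
dP = 11.800 * 1000 / 10.024
dP = 1177.175 kPa
Convert: 1177.175 kPa * 0.001 = 1.1772 MPa
dP = 1.1772 MPa


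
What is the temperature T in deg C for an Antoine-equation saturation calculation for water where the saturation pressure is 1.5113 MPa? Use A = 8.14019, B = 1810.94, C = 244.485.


T = B / (A - log10(P_sat * 760 / 0.101325)) - C
T = 1810.94 / (8.14019 - log10(1.5113 * 760 / 0.101325)) - 244.485
T = 198.75 deg C


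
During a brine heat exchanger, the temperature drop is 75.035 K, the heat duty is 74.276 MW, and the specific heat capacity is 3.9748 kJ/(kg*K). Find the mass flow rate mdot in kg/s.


mdot = Q * 1000 / (cp * dT)
mdot = 74.276 * 1000 / (3.9748 * 75.035)
mdot = 249.04 kg/s


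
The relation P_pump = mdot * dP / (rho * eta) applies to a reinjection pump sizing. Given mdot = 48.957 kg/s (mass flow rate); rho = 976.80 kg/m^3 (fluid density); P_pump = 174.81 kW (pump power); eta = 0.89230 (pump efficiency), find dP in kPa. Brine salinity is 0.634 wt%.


dP = P_pump * rho * eta / mdot
dP = 174.81 * 976.80 * 0.89230 / 48.957
dP = 3112.2 kPa


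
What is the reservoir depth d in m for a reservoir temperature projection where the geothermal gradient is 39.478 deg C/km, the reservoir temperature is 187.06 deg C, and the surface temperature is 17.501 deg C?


d = (T_res - T_surf) / grad * 1000
d = (187.06 - 17.501) / 39.478 * 1000
d = 4295.0 m


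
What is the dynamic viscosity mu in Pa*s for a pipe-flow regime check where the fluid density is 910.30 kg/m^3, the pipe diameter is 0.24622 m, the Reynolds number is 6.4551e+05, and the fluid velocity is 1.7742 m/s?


mu = rho * vel * D / Re
mu = 910.30 * 1.7742 * 0.24622 / 6.4551e+05
mu = 0.00061604 Pa*s


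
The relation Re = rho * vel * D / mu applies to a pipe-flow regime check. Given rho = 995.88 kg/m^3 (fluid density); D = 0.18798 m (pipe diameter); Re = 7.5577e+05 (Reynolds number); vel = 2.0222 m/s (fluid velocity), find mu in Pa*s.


mu = rho * vel * D / Re
mu = 995.88 * 2.0222 * 0.18798 / 7.5577e+05
mu = 0.00050090 Pa*s


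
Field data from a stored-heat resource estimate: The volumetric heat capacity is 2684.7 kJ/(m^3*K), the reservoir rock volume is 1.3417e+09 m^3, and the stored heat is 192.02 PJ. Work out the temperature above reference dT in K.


dT = Q_s * 1e12 / (Vr * rhoc)
dT = 192.02 * 1e12 / (1.3417e+09 * 2684.7)
dT = 53.308 K


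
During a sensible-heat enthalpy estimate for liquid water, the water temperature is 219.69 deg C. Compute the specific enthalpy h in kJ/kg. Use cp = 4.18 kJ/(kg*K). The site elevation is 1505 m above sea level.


h = cp * T
h = 4.18 * 219.69
h = 918.30 kJ/kg


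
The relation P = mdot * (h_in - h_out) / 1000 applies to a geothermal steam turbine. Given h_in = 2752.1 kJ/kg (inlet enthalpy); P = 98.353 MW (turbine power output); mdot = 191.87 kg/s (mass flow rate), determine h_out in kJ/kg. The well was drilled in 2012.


h_out = h_in - P * 1000 / mdot
h_out = 2752.1 - 98.353 * 1000 / 191.87
h_out = 2239.5 kJ/kg


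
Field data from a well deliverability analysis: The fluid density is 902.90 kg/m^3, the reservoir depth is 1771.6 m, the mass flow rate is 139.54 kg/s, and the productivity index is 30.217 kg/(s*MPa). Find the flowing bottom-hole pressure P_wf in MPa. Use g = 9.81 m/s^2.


Step 1: P_i = rho*g*h/1e6 = 902.9*9.81*1771.6/1e6 = 15.69186 MPa
Step 2: P_wf = P_i - mdot/PI = 15.69186 - 139.54/30.217 = 11.074 MPa
P_wf = 11.074 MPa


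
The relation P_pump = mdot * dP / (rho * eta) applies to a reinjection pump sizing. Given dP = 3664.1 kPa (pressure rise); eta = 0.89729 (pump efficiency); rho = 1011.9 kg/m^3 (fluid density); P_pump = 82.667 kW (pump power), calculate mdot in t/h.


mdot = P_pump * rho * eta / dP
mdot = 82.667 * 1011.9 * 0.89729 / 3664.1
mdot = 20.48497 kg/s
Convert: 20.48497 kg/s * 3.6 = 73.746 t/h
mdot = 73.746 t/h


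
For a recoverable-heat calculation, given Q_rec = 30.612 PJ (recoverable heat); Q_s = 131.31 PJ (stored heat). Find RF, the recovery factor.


RF = Q_rec / Q_s
RF = 30.612 / 131.31
RF = 0.23313


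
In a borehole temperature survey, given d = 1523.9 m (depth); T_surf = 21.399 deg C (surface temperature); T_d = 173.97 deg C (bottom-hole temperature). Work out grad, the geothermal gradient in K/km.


grad = (T_d - T_surf) / d * 1000
grad = (173.97 - 21.399) / 1523.9 * 1000
grad = 100.1188 deg C/km
Convert: 100.1188 deg C/km * 1.0 = 100.12 K/km
grad = 100.12 K/km


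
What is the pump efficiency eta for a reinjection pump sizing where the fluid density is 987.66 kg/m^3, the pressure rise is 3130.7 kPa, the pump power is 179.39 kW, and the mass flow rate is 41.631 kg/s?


eta = mdot * dP / (rho * P_pump)
eta = 41.631 * 3130.7 / (987.66 * 179.39)
eta = 0.73562


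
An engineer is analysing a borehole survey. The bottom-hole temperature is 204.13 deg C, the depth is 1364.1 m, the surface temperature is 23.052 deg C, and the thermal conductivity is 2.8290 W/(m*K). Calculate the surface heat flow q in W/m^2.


Step 1: grad = (T_d - T_surf)/d * 1000 = (204.13 - 23.052)/1364.1 * 1000 = 132.7454 deg C/km
Step 2: q = k * grad / 1000 = 2.829 * 132.7454 / 1000 = 0.37554 W/m^2
q = 0.37554 W/m^2


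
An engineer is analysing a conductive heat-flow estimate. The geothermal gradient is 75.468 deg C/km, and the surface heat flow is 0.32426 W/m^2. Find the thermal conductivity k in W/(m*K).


k = q * 1000 / grad
k = 0.32426 * 1000 / 75.468
k = 4.2967 W/(m*K)


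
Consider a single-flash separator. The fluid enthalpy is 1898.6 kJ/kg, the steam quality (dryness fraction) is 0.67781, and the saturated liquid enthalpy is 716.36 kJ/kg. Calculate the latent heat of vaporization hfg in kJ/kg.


hfg = (h - hf) / x
hfg = (1898.6 - 716.36) / 0.67781
hfg = 1744.2 kJ/kg


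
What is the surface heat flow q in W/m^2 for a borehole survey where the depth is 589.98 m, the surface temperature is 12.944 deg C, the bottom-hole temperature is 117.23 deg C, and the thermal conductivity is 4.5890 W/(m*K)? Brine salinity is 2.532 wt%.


Step 1: grad = (T_d - T_surf)/d * 1000 = (117.23 - 12.944)/589.98 * 1000 = 176.7619 deg C/km
Step 2: q = k * grad / 1000 = 4.589 * 176.7619 / 1000 = 0.81116 W/m^2
q = 0.81116 W/m^2


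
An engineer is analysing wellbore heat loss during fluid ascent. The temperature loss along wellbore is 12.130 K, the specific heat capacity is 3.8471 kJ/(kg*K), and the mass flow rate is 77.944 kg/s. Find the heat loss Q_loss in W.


Q_loss = mdot * cp * dT
Q_loss = 77.944 * 3.8471 * 12.130
Q_loss = 3637.282 kW
Convert: 3637.282 kW * 1000.0 = 3.6373e+06 W
Q_loss = 3.6373e+06 W


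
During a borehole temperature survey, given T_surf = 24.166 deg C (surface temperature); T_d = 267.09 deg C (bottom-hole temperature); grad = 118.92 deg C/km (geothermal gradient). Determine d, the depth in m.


d = (T_d - T_surf) / grad * 1000
d = (267.09 - 24.166) / 118.92 * 1000
d = 2042.8 m


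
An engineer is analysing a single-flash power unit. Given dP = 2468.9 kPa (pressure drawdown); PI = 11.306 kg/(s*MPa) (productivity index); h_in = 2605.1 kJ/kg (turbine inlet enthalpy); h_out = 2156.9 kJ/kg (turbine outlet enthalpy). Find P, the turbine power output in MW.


Step 1: mdot = PI * dP / 1000 = 11.306 * 2468.9 / 1000 = 27.91338 kg/s
Step 2: P = mdot*(h_in - h_out)/1000 = 27.91338*(2605.1 - 2156.9)/1000 = 12.511 MW
P = 12.511 MW


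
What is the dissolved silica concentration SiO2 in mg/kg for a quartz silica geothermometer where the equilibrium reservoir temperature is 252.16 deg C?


SiO2 = 10^(5.19 - 1309/(T_eq + 273.15))
SiO2 = 10^(5.19 - 1309/(252.16 + 273.15))
SiO2 = 499.04 mg/kg


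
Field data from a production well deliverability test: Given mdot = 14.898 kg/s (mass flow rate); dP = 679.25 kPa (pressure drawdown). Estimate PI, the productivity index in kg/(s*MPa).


PI = mdot * 1000 / dP
PI = 14.898 * 1000 / 679.25
PI = 21.933 kg/(s*MPa)


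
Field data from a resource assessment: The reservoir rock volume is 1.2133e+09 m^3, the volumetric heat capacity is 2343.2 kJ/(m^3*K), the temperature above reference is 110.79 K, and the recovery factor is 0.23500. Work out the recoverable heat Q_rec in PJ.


Step 1: Q_s = Vr*rhoc*dT/1e12 = 1.2133e+09*2343.2*110.79/1e12 = 314.9765 PJ
Step 2: Q_rec = Q_s * RF = 314.9765 * 0.235 = 74.019 PJ
Q_rec = 74.019 PJ


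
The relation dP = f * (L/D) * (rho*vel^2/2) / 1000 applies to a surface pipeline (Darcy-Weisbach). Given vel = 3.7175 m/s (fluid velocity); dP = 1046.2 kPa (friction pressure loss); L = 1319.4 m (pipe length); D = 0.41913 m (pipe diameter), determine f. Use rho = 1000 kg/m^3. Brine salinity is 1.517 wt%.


f = dP*1000 / ((L/D)*(rho*vel^2/2))
f = 1046.2*1000 / ((1319.4/0.41913)*(1000*3.7175^2/2))
f = 0.048097


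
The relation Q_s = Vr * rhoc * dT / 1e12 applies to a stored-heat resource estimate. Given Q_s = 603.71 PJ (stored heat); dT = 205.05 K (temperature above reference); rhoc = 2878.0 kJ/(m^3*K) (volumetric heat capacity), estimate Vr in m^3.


Vr = Q_s * 1e12 / (rhoc * dT)
Vr = 603.71 * 1e12 / (2878.0 * 205.05)
Vr = 1.0230e+09 m^3


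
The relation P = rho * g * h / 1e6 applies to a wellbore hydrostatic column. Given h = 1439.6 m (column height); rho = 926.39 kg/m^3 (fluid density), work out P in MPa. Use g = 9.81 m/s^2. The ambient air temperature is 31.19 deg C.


P = rho * g * h / 1e6
P = 926.39 * 9.81 * 1439.6 / 1e6
P = 13.083 MPa


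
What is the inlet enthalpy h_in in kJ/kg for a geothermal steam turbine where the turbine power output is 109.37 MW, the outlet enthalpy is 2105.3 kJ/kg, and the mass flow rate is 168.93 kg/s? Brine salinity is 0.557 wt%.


h_in = h_out + P * 1000 / mdot
h_in = 2105.3 + 109.37 * 1000 / 168.93
h_in = 2752.7 kJ/kg


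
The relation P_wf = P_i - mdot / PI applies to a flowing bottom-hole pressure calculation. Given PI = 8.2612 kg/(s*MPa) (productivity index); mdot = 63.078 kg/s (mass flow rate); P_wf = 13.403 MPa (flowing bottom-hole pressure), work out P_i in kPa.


P_i = P_wf + mdot / PI
P_i = 13.403 + 63.078 / 8.2612
P_i = 21.03845 MPa
Convert: 21.03845 MPa * 1000.0 = 21038 kPa
P_i = 21038 kPa


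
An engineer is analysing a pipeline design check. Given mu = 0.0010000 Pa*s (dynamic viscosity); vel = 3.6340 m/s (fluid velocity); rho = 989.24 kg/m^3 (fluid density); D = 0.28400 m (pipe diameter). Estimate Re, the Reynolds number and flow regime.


Step 1: Re = rho*vel*D/mu = 989.24*3.634*0.284/0.001 = 1.0210e+06
Step 2: Re = 1.0210e+06 > 4000, so flow is turbulent.
Re = 1.0210e+06 (turbulent)


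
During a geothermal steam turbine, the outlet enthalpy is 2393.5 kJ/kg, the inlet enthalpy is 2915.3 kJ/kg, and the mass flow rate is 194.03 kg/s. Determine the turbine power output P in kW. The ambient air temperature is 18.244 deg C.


P = mdot * (h_in - h_out) / 1000
P = 194.03 * (2915.3 - 2393.5) / 1000
P = 101.2449 MW
Convert: 101.2449 MW * 1000.0 = 1.0124e+05 kW
P = 1.0124e+05 kW


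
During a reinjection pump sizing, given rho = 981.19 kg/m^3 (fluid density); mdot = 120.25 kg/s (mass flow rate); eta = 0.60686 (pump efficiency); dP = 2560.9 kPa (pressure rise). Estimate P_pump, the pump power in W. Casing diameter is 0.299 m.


P_pump = mdot * dP / (rho * eta)
P_pump = 120.25 * 2560.9 / (981.19 * 0.60686)
P_pump = 517.1733 kW
Convert: 517.1733 kW * 1000.0 = 5.1717e+05 W
P_pump = 5.1717e+05 W


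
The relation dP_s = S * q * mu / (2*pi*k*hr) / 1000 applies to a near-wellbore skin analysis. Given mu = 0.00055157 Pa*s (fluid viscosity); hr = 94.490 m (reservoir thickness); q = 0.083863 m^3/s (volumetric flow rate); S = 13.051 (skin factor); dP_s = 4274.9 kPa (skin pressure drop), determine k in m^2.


k = S*q*mu / (2*pi*dP_s*1000*hr)
k = 13.051*0.083863*0.00055157 / (2*pi*4274.9*1000*94.490)
k = 2.3786e-13 m^2


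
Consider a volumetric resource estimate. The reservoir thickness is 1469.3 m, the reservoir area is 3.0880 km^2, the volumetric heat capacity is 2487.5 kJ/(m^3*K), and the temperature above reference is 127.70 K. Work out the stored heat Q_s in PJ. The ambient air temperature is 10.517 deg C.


Step 1: Vr = A*1e6*hr = 3.088*1e6*1469.3 = 4.537198e+09 m^3
Step 2: Q_s = Vr*rhoc*dT/1e12 = 4.537198e+09*2487.5*127.7/1e12 = 1441.3 PJ
Q_s = 1441.3 PJ


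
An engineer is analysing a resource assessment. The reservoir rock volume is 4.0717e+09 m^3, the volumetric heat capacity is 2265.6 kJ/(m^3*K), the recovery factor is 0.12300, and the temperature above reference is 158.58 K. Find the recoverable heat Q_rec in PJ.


Step 1: Q_s = Vr*rhoc*dT/1e12 = 4.0717e+09*2265.6*158.58/1e12 = 1462.876 PJ
Step 2: Q_rec = Q_s * RF = 1462.876 * 0.123 = 179.93 PJ
Q_rec = 179.93 PJ


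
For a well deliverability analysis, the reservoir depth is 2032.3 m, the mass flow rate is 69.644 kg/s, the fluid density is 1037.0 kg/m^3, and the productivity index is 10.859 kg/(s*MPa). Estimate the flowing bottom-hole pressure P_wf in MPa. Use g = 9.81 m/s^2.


Step 1: P_i = rho*g*h/1e6 = 1037.0*9.81*2032.3/1e6 = 20.67453 MPa
Step 2: P_wf = P_i - mdot/PI = 20.67453 - 69.644/10.859 = 14.261 MPa
P_wf = 14.261 MPa


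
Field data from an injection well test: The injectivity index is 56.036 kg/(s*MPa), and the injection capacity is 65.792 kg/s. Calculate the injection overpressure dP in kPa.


dP = mdot * 1000 / II
dP = 65.792 * 1000 / 56.036
dP = 1174.1 kPa


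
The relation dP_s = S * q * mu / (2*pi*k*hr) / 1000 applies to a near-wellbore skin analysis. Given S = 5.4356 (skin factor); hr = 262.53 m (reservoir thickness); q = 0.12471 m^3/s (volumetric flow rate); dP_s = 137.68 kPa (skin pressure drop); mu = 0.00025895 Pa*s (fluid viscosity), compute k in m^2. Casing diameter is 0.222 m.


k = S*q*mu / (2*pi*dP_s*1000*hr)
k = 5.4356*0.12471*0.00025895 / (2*pi*137.68*1000*262.53)
k = 7.7292e-13 m^2


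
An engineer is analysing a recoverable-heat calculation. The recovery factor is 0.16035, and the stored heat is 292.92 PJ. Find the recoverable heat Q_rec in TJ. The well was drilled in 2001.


Q_rec = Q_s * RF
Q_rec = 292.92 * 0.16035
Q_rec = 46.96972 PJ
Convert: 46.96972 PJ * 1000.0 = 46970 TJ
Q_rec = 46970 TJ


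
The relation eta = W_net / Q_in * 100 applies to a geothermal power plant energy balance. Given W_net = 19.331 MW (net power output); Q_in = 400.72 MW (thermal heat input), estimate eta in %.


eta = W_net / Q_in * 100
eta = 19.331 / 400.72 * 100
eta = 4.8241 %


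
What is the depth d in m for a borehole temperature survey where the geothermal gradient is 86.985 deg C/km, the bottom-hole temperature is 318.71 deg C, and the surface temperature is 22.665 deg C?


d = (T_d - T_surf) / grad * 1000
d = (318.71 - 22.665) / 86.985 * 1000
d = 3403.4 m


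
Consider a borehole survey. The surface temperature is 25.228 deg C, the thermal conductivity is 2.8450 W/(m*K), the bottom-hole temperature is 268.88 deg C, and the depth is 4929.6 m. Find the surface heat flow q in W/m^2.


Step 1: grad = (T_d - T_surf)/d * 1000 = (268.88 - 25.228)/4929.6 * 1000 = 49.42632 deg C/km
Step 2: q = k * grad / 1000 = 2.845 * 49.42632 / 1000 = 0.14062 W/m^2
q = 0.14062 W/m^2


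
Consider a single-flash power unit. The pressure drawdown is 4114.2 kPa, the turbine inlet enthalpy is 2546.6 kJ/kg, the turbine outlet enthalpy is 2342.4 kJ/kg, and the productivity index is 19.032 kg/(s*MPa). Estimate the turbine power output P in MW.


Step 1: mdot = PI * dP / 1000 = 19.032 * 4114.2 / 1000 = 78.30145 kg/s
Step 2: P = mdot*(h_in - h_out)/1000 = 78.30145*(2546.6 - 2342.4)/1000 = 15.989 MW
P = 15.989 MW


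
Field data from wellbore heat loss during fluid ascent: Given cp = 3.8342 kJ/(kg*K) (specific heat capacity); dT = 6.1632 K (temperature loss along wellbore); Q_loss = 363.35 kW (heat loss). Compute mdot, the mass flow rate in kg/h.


mdot = Q_loss / (cp * dT)
mdot = 363.35 / (3.8342 * 6.1632)
mdot = 15.37603 kg/s
Convert: 15.37603 kg/s * 3600.0 = 55354 kg/h
mdot = 55354 kg/h


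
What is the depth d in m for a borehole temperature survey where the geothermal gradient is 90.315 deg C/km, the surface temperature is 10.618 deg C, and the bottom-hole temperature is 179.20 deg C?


d = (T_d - T_surf) / grad * 1000
d = (179.20 - 10.618) / 90.315 * 1000
d = 1866.6 m
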